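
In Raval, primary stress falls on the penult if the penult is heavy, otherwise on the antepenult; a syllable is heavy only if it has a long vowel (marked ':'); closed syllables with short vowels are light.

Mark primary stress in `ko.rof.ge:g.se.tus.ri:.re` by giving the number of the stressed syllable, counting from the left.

Weights: 5 tus L, 6 ri: H, 7 re L.
The penult (syllable 6, ri:) is heavy, so it takes stress.
Primary stress: syllable 6 → ko.rof.ge:g.se.tus.ˈri:.re.

6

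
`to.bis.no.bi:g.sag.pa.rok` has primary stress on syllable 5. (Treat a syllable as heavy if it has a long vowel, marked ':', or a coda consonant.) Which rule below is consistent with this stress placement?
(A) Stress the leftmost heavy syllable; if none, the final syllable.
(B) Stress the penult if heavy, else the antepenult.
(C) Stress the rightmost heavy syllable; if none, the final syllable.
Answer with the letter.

B

Rule A → syllable 2 (observed: 5).
Rule B → syllable 5 ✓.
Rule C → syllable 7 (observed: 5).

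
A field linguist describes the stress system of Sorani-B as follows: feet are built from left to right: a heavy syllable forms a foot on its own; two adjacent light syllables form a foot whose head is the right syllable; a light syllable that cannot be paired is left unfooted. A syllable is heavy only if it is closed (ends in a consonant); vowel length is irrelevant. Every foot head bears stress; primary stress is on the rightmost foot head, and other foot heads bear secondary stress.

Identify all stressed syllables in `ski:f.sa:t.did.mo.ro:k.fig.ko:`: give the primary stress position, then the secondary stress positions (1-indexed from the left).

Weights: 1 ski:f H, 2 sa:t H, 3 did H, 4 mo L, 5 ro:k H, 6 fig H, 7 ko: L.
Parse left to right (heavy = foot alone; LL = one foot; stranded L unfooted): (ˈski:f) (ˈsa:t) (ˈdid) mo (ˈro:k) (ˈfig) ko:.
Foot heads: 1, 2, 3, 5, 6.
Primary stress on the rightmost head = syllable 6.
Secondary stress on 1, 2, 3, 5: ˌski:f.ˌsa:t.ˌdid.mo.ˌro:k.ˈfig.ko:.

primary 6, secondary 1, 2, 3, 5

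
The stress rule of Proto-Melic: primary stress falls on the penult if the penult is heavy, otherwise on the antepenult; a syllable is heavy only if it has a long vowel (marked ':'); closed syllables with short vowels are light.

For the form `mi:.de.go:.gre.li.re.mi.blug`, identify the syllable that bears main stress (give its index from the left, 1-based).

6

Weights: 6 re L, 7 mi L, 8 blug L.
The penult (syllable 7, mi) is light, so stress falls on the antepenult (syllable 6, re).
Primary stress: syllable 6 → mi:.de.go:.gre.li.ˈre.mi.blug.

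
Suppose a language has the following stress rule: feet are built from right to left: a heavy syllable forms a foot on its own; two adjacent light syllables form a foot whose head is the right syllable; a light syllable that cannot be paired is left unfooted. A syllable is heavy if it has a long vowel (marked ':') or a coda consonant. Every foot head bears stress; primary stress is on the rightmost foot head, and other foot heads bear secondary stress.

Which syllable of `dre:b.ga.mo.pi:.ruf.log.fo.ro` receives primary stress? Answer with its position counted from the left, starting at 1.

Weights: 1 dre:b H, 2 ga L, 3 mo L, 4 pi: H, 5 ruf H, 6 log H, 7 fo L, 8 ro L.
Parse right to left (heavy = foot alone; LL = one foot; stranded L unfooted): (ˈdre:b) (ga.ˈmo) (ˈpi:) (ˈruf) (ˈlog) (fo.ˈro).
Foot heads: 1, 3, 4, 5, 6, 8.
Primary stress on the rightmost head = syllable 8.
Primary stress: syllable 8 → dre:b.ga.mo.pi:.ruf.log.fo.ˈro.

8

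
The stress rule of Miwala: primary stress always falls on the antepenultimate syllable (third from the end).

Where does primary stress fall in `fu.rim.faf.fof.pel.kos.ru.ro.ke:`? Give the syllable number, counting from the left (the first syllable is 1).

7

The word has 9 syllables; the antepenultimate syllable (third from the end) is syllable 7 (ru).
Primary stress: syllable 7 → fu.rim.faf.fof.pel.kos.ˈru.ro.ke:.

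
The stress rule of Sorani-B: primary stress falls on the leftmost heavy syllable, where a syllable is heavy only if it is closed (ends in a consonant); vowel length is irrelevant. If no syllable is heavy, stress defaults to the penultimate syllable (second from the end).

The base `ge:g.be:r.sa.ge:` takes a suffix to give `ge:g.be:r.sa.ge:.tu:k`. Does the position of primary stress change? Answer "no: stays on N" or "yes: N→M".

Base `ge:g.be:r.sa.ge:` (4 syllables):
  Weights: 1 ge:g H, 2 be:r H, 3 sa L, 4 ge: L.
  Heavy syllables in the domain: 1, 2. The leftmost is syllable 1 (ge:g).
  → primary stress on syllable 1.
Suffixed `ge:g.be:r.sa.ge:.tu:k` (5 syllables):
  Weights: 1 ge:g H, 2 be:r H, 3 sa L, 4 ge: L, 5 tu:k H.
  Heavy syllables in the domain: 1, 2, 5. The leftmost is syllable 1 (ge:g).
  → primary stress on syllable 1.

no: stays on 1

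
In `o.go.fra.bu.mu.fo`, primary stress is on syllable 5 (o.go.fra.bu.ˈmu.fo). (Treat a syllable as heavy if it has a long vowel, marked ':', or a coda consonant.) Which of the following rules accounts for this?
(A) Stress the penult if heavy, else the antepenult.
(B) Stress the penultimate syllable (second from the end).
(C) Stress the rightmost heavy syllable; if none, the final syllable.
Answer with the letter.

Rule A → syllable 4 (observed: 5).
Rule B → syllable 5 ✓.
Rule C → syllable 6 (observed: 5).

B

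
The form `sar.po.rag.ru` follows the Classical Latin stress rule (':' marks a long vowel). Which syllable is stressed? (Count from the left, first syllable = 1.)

Classical Latin: stress the penult if heavy (long vowel or closed), else the antepenult.
Weights: 2 po L, 3 rag H, 4 ru L.
The penult (syllable 3, rag) is heavy, so it takes stress.
Stress on syllable 3: sar.po.ˈrag.ru.

3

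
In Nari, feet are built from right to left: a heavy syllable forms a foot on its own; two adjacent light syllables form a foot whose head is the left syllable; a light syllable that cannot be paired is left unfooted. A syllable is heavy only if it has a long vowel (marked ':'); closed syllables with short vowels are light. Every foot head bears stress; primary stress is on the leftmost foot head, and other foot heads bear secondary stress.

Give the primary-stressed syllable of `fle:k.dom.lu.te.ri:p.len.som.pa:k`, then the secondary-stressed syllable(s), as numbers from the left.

primary 1, secondary 3, 5, 6, 8

Weights: 1 fle:k H, 2 dom L, 3 lu L, 4 te L, 5 ri:p H, 6 len L, 7 som L, 8 pa:k H.
Parse right to left (heavy = foot alone; LL = one foot; stranded L unfooted): (ˈfle:k) dom (ˈlu.te) (ˈri:p) (ˈlen.som) (ˈpa:k).
Foot heads: 1, 3, 5, 6, 8.
Primary stress on the leftmost head = syllable 1.
Secondary stress on 3, 5, 6, 8: ˈfle:k.dom.ˌlu.te.ˌri:p.ˌlen.som.ˌpa:k.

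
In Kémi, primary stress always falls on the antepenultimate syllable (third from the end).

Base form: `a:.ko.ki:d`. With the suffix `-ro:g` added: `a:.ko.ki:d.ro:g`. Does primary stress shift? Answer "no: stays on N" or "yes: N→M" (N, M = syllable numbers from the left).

yes: 1→2

Base `a:.ko.ki:d` (3 syllables):
  The word has 3 syllables; the antepenultimate syllable (third from the end) is syllable 1 (a:).
  → primary stress on syllable 1.
Suffixed `a:.ko.ki:d.ro:g` (4 syllables):
  The word has 4 syllables; the antepenultimate syllable (third from the end) is syllable 2 (ko).
  → primary stress on syllable 2.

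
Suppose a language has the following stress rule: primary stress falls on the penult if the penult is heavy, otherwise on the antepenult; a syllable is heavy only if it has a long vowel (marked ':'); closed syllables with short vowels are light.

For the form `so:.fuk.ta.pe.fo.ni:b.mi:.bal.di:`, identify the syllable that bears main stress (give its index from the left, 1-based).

Weights: 7 mi: H, 8 bal L, 9 di: H.
The penult (syllable 8, bal) is light, so stress falls on the antepenult (syllable 7, mi:).
Primary stress: syllable 7 → so:.fuk.ta.pe.fo.ni:b.ˈmi:.bal.di:.

7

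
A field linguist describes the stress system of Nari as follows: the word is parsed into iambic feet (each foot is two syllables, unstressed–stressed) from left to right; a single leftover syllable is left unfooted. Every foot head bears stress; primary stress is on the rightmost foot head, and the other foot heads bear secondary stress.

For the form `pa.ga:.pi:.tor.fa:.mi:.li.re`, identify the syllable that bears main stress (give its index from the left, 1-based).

8

Parse left to right into iambic (σˈσ) feet: (pa.ˈga:) (pi:.ˈtor) (fa:.ˈmi:) (li.ˈre).
Foot heads (stressed positions): 2, 4, 6, 8.
End Rule Rightmost: primary stress on the rightmost head = syllable 8.
Primary stress: syllable 8 → pa.ga:.pi:.tor.fa:.mi:.li.ˈre.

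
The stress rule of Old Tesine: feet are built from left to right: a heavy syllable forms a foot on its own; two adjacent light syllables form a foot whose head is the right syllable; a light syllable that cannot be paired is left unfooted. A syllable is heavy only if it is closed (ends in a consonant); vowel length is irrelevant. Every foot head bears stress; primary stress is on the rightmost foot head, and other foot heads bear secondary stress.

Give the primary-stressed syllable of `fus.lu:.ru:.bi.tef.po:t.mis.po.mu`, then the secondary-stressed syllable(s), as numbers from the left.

primary 9, secondary 1, 3, 5, 6, 7

Weights: 1 fus H, 2 lu: L, 3 ru: L, 4 bi L, 5 tef H, 6 po:t H, 7 mis H, 8 po L, 9 mu L.
Parse left to right (heavy = foot alone; LL = one foot; stranded L unfooted): (ˈfus) (lu:.ˈru:) bi (ˈtef) (ˈpo:t) (ˈmis) (po.ˈmu).
Foot heads: 1, 3, 5, 6, 7, 9.
Primary stress on the rightmost head = syllable 9.
Secondary stress on 1, 3, 5, 6, 7: ˌfus.lu:.ˌru:.bi.ˌtef.ˌpo:t.ˌmis.po.ˈmu.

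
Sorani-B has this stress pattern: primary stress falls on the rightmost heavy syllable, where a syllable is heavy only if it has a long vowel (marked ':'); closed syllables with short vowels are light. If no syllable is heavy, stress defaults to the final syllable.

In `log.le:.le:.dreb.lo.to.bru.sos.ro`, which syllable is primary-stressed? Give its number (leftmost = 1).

3

Weights: 1 log L, 2 le: H, 3 le: H, 4 dreb L, 5 lo L, 6 to L, 7 bru L, 8 sos L, 9 ro L.
Heavy syllables in the domain: 2, 3. The rightmost is syllable 3 (le:).
Primary stress: syllable 3 → log.le:.ˈle:.dreb.lo.to.bru.sos.ro.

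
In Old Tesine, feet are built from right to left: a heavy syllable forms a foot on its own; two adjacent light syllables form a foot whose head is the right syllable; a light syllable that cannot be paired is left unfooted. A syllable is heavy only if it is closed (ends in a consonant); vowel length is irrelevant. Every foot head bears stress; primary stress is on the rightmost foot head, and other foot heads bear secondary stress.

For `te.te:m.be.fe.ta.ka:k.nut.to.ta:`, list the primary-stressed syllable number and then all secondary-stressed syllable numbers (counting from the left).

Weights: 1 te L, 2 te:m H, 3 be L, 4 fe L, 5 ta L, 6 ka:k H, 7 nut H, 8 to L, 9 ta: L.
Parse right to left (heavy = foot alone; LL = one foot; stranded L unfooted): te (ˈte:m) be (fe.ˈta) (ˈka:k) (ˈnut) (to.ˈta:).
Foot heads: 2, 5, 6, 7, 9.
Primary stress on the rightmost head = syllable 9.
Secondary stress on 2, 5, 6, 7: te.ˌte:m.be.fe.ˌta.ˌka:k.ˌnut.to.ˈta:.

primary 9, secondary 2, 5, 6, 7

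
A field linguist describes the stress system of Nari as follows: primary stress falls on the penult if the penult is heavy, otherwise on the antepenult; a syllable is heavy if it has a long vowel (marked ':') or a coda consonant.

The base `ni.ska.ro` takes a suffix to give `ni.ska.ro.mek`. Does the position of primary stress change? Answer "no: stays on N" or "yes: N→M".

yes: 1→2

Base `ni.ska.ro` (3 syllables):
  Weights: 1 ni L, 2 ska L, 3 ro L.
  The penult (syllable 2, ska) is light, so stress falls on the antepenult (syllable 1, ni).
  → primary stress on syllable 1.
Suffixed `ni.ska.ro.mek` (4 syllables):
  Weights: 2 ska L, 3 ro L, 4 mek H.
  The penult (syllable 3, ro) is light, so stress falls on the antepenult (syllable 2, ska).
  → primary stress on syllable 2.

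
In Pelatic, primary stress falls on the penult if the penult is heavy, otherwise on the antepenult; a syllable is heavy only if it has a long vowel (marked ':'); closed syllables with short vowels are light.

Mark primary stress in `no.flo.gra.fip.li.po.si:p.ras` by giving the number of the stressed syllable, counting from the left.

Weights: 6 po L, 7 si:p H, 8 ras L.
The penult (syllable 7, si:p) is heavy, so it takes stress.
Primary stress: syllable 7 → no.flo.gra.fip.li.po.ˈsi:p.ras.

7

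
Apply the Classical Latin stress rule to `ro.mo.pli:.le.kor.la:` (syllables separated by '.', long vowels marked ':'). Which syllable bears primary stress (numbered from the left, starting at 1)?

5

Classical Latin: stress the penult if heavy (long vowel or closed), else the antepenult.
Weights: 4 le L, 5 kor H, 6 la: H.
The penult (syllable 5, kor) is heavy, so it takes stress.
Stress on syllable 5: ro.mo.pli:.le.ˈkor.la:.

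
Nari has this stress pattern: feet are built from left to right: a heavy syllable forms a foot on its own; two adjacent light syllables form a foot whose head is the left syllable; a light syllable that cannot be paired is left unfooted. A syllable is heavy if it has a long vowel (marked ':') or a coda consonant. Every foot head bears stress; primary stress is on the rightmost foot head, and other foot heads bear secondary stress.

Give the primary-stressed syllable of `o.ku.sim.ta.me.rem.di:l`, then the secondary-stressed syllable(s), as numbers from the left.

primary 7, secondary 1, 3, 4, 6

Weights: 1 o L, 2 ku L, 3 sim H, 4 ta L, 5 me L, 6 rem H, 7 di:l H.
Parse left to right (heavy = foot alone; LL = one foot; stranded L unfooted): (ˈo.ku) (ˈsim) (ˈta.me) (ˈrem) (ˈdi:l).
Foot heads: 1, 3, 4, 6, 7.
Primary stress on the rightmost head = syllable 7.
Secondary stress on 1, 3, 4, 6: ˌo.ku.ˌsim.ˌta.me.ˌrem.ˈdi:l.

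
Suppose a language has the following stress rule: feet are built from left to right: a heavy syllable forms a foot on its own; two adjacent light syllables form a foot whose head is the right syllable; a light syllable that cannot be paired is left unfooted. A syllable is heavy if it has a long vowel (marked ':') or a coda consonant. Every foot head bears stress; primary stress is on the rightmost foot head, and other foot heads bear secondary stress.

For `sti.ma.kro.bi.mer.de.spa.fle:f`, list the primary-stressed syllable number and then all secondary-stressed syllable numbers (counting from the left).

Weights: 1 sti L, 2 ma L, 3 kro L, 4 bi L, 5 mer H, 6 de L, 7 spa L, 8 fle:f H.
Parse left to right (heavy = foot alone; LL = one foot; stranded L unfooted): (sti.ˈma) (kro.ˈbi) (ˈmer) (de.ˈspa) (ˈfle:f).
Foot heads: 2, 4, 5, 7, 8.
Primary stress on the rightmost head = syllable 8.
Secondary stress on 2, 4, 5, 7: sti.ˌma.kro.ˌbi.ˌmer.de.ˌspa.ˈfle:f.

primary 8, secondary 2, 4, 5, 7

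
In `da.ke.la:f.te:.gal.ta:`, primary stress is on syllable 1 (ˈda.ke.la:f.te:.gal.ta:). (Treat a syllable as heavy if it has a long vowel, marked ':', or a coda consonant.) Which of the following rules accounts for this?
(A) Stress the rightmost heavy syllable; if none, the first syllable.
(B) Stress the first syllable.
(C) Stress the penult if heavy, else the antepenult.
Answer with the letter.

B

Rule A → syllable 6 (observed: 1).
Rule B → syllable 1 ✓.
Rule C → syllable 5 (observed: 1).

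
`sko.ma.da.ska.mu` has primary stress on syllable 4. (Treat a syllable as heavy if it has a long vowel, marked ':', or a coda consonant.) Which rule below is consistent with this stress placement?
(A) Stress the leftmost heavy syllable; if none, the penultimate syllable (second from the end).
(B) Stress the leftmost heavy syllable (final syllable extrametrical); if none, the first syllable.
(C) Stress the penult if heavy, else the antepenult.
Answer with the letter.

Rule A → syllable 4 ✓.
Rule B → syllable 1 (observed: 4).
Rule C → syllable 3 (observed: 4).

A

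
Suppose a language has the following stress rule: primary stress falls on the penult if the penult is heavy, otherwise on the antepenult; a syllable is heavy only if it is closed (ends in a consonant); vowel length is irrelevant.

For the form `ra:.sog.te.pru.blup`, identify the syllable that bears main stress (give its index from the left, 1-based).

3

Weights: 3 te L, 4 pru L, 5 blup H.
The penult (syllable 4, pru) is light, so stress falls on the antepenult (syllable 3, te).
Primary stress: syllable 3 → ra:.sog.ˈte.pru.blup.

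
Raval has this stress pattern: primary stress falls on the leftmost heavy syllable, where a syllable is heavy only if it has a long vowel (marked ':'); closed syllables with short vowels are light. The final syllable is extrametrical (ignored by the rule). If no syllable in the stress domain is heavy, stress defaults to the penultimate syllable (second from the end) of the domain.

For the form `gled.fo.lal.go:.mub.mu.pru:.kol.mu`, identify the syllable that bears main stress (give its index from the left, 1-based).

4

The final syllable (9, mu) is extrametrical; the stress domain is syllables 1–8.
Weights: 1 gled L, 2 fo L, 3 lal L, 4 go: H, 5 mub L, 6 mu L, 7 pru: H, 8 kol L.
Heavy syllables in the domain: 4, 7. The leftmost is syllable 4 (go:).
Primary stress: syllable 4 → gled.fo.lal.ˈgo:.mub.mu.pru:.kol.mu.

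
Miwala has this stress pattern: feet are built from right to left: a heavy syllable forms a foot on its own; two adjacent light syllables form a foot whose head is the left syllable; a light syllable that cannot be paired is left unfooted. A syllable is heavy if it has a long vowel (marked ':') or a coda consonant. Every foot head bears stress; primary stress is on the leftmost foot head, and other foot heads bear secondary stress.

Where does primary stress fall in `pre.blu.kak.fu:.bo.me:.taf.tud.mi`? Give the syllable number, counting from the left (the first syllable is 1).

1

Weights: 1 pre L, 2 blu L, 3 kak H, 4 fu: H, 5 bo L, 6 me: H, 7 taf H, 8 tud H, 9 mi L.
Parse right to left (heavy = foot alone; LL = one foot; stranded L unfooted): (ˈpre.blu) (ˈkak) (ˈfu:) bo (ˈme:) (ˈtaf) (ˈtud) mi.
Foot heads: 1, 3, 4, 6, 7, 8.
Primary stress on the leftmost head = syllable 1.
Primary stress: syllable 1 → ˈpre.blu.kak.fu:.bo.me:.taf.tud.mi.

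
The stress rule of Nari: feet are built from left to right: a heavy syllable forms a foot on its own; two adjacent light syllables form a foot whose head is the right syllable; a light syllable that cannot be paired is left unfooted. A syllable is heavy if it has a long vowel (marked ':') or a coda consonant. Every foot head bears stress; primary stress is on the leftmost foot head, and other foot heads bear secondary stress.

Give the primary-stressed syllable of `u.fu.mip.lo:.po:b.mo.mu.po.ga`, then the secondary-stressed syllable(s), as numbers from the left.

Weights: 1 u L, 2 fu L, 3 mip H, 4 lo: H, 5 po:b H, 6 mo L, 7 mu L, 8 po L, 9 ga L.
Parse left to right (heavy = foot alone; LL = one foot; stranded L unfooted): (u.ˈfu) (ˈmip) (ˈlo:) (ˈpo:b) (mo.ˈmu) (po.ˈga).
Foot heads: 2, 3, 4, 5, 7, 9.
Primary stress on the leftmost head = syllable 2.
Secondary stress on 3, 4, 5, 7, 9: u.ˈfu.ˌmip.ˌlo:.ˌpo:b.mo.ˌmu.po.ˌga.

primary 2, secondary 3, 4, 5, 7, 9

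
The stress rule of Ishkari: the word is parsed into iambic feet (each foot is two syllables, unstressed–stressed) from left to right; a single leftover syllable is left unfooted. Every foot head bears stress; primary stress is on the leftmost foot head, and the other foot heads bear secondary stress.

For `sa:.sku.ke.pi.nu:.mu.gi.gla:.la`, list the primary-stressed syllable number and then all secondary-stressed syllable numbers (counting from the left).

Parse left to right into iambic (σˈσ) feet: (sa:.ˈsku) (ke.ˈpi) (nu:.ˈmu) (gi.ˈgla:) la. Syllable 9 is left unfooted.
Foot heads (stressed positions): 2, 4, 6, 8.
End Rule Leftmost: primary stress on the leftmost head = syllable 2.
Secondary stress on 4, 6, 8: sa:.ˈsku.ke.ˌpi.nu:.ˌmu.gi.ˌgla:.la.

primary 2, secondary 4, 6, 8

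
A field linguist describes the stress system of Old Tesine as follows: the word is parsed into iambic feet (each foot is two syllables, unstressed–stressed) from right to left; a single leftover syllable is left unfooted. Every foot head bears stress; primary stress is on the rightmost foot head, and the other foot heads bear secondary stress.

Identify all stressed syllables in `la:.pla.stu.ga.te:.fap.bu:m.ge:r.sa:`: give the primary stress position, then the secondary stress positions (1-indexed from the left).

Parse right to left into iambic (σˈσ) feet: la: (pla.ˈstu) (ga.ˈte:) (fap.ˈbu:m) (ge:r.ˈsa:). Syllable 1 is left unfooted.
Foot heads (stressed positions): 3, 5, 7, 9.
End Rule Rightmost: primary stress on the rightmost head = syllable 9.
Secondary stress on 3, 5, 7: la:.pla.ˌstu.ga.ˌte:.fap.ˌbu:m.ge:r.ˈsa:.

primary 9, secondary 3, 5, 7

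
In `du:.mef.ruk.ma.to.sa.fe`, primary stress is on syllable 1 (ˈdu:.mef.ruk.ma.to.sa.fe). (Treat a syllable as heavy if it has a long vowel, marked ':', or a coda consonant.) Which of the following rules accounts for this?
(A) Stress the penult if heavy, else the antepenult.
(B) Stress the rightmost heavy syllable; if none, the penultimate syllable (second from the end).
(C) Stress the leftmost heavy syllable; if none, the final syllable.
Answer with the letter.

Rule A → syllable 5 (observed: 1).
Rule B → syllable 3 (observed: 1).
Rule C → syllable 1 ✓.

C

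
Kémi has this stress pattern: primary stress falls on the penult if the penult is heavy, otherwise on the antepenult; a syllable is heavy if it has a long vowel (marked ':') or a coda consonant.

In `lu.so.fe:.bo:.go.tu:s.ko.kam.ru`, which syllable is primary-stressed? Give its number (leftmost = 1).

Weights: 7 ko L, 8 kam H, 9 ru L.
The penult (syllable 8, kam) is heavy, so it takes stress.
Primary stress: syllable 8 → lu.so.fe:.bo:.go.tu:s.ko.ˈkam.ru.

8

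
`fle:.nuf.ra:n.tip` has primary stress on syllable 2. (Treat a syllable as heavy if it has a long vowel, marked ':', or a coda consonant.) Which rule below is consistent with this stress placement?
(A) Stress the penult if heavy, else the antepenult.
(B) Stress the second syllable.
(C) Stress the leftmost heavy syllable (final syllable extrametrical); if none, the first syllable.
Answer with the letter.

B

Rule A → syllable 3 (observed: 2).
Rule B → syllable 2 ✓.
Rule C → syllable 1 (observed: 2).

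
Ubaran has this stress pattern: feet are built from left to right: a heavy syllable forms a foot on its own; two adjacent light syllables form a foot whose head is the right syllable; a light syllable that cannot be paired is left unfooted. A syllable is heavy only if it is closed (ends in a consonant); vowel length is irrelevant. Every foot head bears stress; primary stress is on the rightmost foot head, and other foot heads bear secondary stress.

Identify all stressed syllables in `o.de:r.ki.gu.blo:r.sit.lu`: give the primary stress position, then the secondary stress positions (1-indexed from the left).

primary 6, secondary 2, 4, 5

Weights: 1 o L, 2 de:r H, 3 ki L, 4 gu L, 5 blo:r H, 6 sit H, 7 lu L.
Parse left to right (heavy = foot alone; LL = one foot; stranded L unfooted): o (ˈde:r) (ki.ˈgu) (ˈblo:r) (ˈsit) lu.
Foot heads: 2, 4, 5, 6.
Primary stress on the rightmost head = syllable 6.
Secondary stress on 2, 4, 5: o.ˌde:r.ki.ˌgu.ˌblo:r.ˈsit.lu.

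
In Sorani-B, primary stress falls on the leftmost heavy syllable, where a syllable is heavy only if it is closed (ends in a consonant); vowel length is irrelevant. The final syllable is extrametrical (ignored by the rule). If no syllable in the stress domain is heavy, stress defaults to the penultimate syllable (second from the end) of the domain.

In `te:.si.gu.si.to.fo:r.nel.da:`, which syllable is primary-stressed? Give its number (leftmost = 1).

The final syllable (8, da:) is extrametrical; the stress domain is syllables 1–7.
Weights: 1 te: L, 2 si L, 3 gu L, 4 si L, 5 to L, 6 fo:r H, 7 nel H.
Heavy syllables in the domain: 6, 7. The leftmost is syllable 6 (fo:r).
Primary stress: syllable 6 → te:.si.gu.si.to.ˈfo:r.nel.da:.

6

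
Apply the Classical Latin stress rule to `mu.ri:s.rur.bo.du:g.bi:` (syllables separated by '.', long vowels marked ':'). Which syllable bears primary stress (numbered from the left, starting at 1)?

5

Classical Latin: stress the penult if heavy (long vowel or closed), else the antepenult.
Weights: 4 bo L, 5 du:g H, 6 bi: H.
The penult (syllable 5, du:g) is heavy, so it takes stress.
Stress on syllable 5: mu.ri:s.rur.bo.ˈdu:g.bi:.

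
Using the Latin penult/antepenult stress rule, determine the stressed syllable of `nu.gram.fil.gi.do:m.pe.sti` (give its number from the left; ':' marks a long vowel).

5

Classical Latin: stress the penult if heavy (long vowel or closed), else the antepenult.
Weights: 5 do:m H, 6 pe L, 7 sti L.
The penult (syllable 6, pe) is light, so stress falls on the antepenult (syllable 5, do:m).
Stress on syllable 5: nu.gram.fil.gi.ˈdo:m.pe.sti.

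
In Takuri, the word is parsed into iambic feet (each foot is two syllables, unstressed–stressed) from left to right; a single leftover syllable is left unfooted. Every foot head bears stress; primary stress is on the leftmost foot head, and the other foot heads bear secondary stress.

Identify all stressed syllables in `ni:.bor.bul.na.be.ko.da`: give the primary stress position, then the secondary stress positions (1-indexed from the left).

Parse left to right into iambic (σˈσ) feet: (ni:.ˈbor) (bul.ˈna) (be.ˈko) da. Syllable 7 is left unfooted.
Foot heads (stressed positions): 2, 4, 6.
End Rule Leftmost: primary stress on the leftmost head = syllable 2.
Secondary stress on 4, 6: ni:.ˈbor.bul.ˌna.be.ˌko.da.

primary 2, secondary 4, 6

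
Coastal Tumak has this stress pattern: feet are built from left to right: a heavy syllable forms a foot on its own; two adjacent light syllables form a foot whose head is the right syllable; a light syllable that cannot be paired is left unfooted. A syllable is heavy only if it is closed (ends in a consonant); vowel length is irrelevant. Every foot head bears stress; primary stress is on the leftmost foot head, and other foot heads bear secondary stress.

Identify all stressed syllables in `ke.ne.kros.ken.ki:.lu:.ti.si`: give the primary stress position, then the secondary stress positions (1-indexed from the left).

Weights: 1 ke L, 2 ne L, 3 kros H, 4 ken H, 5 ki: L, 6 lu: L, 7 ti L, 8 si L.
Parse left to right (heavy = foot alone; LL = one foot; stranded L unfooted): (ke.ˈne) (ˈkros) (ˈken) (ki:.ˈlu:) (ti.ˈsi).
Foot heads: 2, 3, 4, 6, 8.
Primary stress on the leftmost head = syllable 2.
Secondary stress on 3, 4, 6, 8: ke.ˈne.ˌkros.ˌken.ki:.ˌlu:.ti.ˌsi.

primary 2, secondary 3, 4, 6, 8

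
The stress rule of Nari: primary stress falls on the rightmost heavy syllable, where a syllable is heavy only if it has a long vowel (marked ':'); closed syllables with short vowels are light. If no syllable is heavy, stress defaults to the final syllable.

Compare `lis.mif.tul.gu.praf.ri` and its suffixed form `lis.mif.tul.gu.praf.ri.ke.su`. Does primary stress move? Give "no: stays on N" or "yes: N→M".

Base `lis.mif.tul.gu.praf.ri` (6 syllables):
  Weights: 1 lis L, 2 mif L, 3 tul L, 4 gu L, 5 praf L, 6 ri L.
  No heavy syllable in the domain; default to the final syllable = syllable 6.
  → primary stress on syllable 6.
Suffixed `lis.mif.tul.gu.praf.ri.ke.su` (8 syllables):
  Weights: 1 lis L, 2 mif L, 3 tul L, 4 gu L, 5 praf L, 6 ri L, 7 ke L, 8 su L.
  No heavy syllable in the domain; default to the final syllable = syllable 8.
  → primary stress on syllable 8.

yes: 6→8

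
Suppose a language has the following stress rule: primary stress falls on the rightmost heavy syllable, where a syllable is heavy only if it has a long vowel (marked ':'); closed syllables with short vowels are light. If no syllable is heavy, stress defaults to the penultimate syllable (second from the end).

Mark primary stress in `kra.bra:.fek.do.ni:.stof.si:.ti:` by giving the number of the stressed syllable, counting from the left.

Weights: 1 kra L, 2 bra: H, 3 fek L, 4 do L, 5 ni: H, 6 stof L, 7 si: H, 8 ti: H.
Heavy syllables in the domain: 2, 5, 7, 8. The rightmost is syllable 8 (ti:).
Primary stress: syllable 8 → kra.bra:.fek.do.ni:.stof.si:.ˈti:.

8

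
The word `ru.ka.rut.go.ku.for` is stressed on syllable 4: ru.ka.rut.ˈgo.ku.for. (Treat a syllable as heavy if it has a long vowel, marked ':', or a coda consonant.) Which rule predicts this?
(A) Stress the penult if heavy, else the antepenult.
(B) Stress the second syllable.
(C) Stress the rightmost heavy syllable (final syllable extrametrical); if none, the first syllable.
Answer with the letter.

Rule A → syllable 4 ✓.
Rule B → syllable 2 (observed: 4).
Rule C → syllable 3 (observed: 4).

A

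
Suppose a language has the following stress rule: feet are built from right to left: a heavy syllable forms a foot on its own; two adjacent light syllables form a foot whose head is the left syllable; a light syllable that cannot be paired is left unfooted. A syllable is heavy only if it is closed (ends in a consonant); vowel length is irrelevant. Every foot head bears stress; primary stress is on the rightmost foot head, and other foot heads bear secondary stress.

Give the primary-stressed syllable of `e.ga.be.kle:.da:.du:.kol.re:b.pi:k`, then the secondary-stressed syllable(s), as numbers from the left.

Weights: 1 e L, 2 ga L, 3 be L, 4 kle: L, 5 da: L, 6 du: L, 7 kol H, 8 re:b H, 9 pi:k H.
Parse right to left (heavy = foot alone; LL = one foot; stranded L unfooted): (ˈe.ga) (ˈbe.kle:) (ˈda:.du:) (ˈkol) (ˈre:b) (ˈpi:k).
Foot heads: 1, 3, 5, 7, 8, 9.
Primary stress on the rightmost head = syllable 9.
Secondary stress on 1, 3, 5, 7, 8: ˌe.ga.ˌbe.kle:.ˌda:.du:.ˌkol.ˌre:b.ˈpi:k.

primary 9, secondary 1, 3, 5, 7, 8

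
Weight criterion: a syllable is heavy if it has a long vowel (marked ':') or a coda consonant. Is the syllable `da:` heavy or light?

`da:`: long vowel, open (no coda). Long vowel → heavy.

heavy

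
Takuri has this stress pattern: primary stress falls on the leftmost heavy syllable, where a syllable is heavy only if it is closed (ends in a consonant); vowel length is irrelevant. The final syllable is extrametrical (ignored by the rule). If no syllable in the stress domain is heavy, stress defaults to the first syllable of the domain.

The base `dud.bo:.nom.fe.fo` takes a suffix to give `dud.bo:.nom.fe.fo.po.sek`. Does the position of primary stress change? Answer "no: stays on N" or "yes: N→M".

Base `dud.bo:.nom.fe.fo` (5 syllables):
  The final syllable (5, fo) is extrametrical; the stress domain is syllables 1–4.
  Weights: 1 dud H, 2 bo: L, 3 nom H, 4 fe L.
  Heavy syllables in the domain: 1, 3. The leftmost is syllable 1 (dud).
  → primary stress on syllable 1.
Suffixed `dud.bo:.nom.fe.fo.po.sek` (7 syllables):
  The final syllable (7, sek) is extrametrical; the stress domain is syllables 1–6.
  Weights: 1 dud H, 2 bo: L, 3 nom H, 4 fe L, 5 fo L, 6 po L.
  Heavy syllables in the domain: 1, 3. The leftmost is syllable 1 (dud).
  → primary stress on syllable 1.

no: stays on 1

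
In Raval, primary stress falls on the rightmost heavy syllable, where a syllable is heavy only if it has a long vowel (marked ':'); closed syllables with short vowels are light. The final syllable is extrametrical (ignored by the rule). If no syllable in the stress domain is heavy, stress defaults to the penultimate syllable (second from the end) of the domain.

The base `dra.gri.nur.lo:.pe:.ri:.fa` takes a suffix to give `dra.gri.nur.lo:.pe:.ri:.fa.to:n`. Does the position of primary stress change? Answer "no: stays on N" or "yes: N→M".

no: stays on 6

Base `dra.gri.nur.lo:.pe:.ri:.fa` (7 syllables):
  The final syllable (7, fa) is extrametrical; the stress domain is syllables 1–6.
  Weights: 1 dra L, 2 gri L, 3 nur L, 4 lo: H, 5 pe: H, 6 ri: H.
  Heavy syllables in the domain: 4, 5, 6. The rightmost is syllable 6 (ri:).
  → primary stress on syllable 6.
Suffixed `dra.gri.nur.lo:.pe:.ri:.fa.to:n` (8 syllables):
  The final syllable (8, to:n) is extrametrical; the stress domain is syllables 1–7.
  Weights: 1 dra L, 2 gri L, 3 nur L, 4 lo: H, 5 pe: H, 6 ri: H, 7 fa L.
  Heavy syllables in the domain: 4, 5, 6. The rightmost is syllable 6 (ri:).
  → primary stress on syllable 6.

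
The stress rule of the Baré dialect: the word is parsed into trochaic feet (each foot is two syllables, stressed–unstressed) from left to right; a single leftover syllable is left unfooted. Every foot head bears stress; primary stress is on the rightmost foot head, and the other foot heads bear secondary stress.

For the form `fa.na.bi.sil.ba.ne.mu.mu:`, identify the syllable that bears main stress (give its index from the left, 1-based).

Parse left to right into trochaic (ˈσσ) feet: (ˈfa.na) (ˈbi.sil) (ˈba.ne) (ˈmu.mu:).
Foot heads (stressed positions): 1, 3, 5, 7.
End Rule Rightmost: primary stress on the rightmost head = syllable 7.
Primary stress: syllable 7 → fa.na.bi.sil.ba.ne.ˈmu.mu:.

7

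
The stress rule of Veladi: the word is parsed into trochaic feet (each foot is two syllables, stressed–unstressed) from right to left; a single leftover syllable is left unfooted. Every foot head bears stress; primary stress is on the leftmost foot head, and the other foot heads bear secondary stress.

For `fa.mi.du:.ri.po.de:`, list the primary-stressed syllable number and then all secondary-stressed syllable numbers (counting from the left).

Parse right to left into trochaic (ˈσσ) feet: (ˈfa.mi) (ˈdu:.ri) (ˈpo.de:).
Foot heads (stressed positions): 1, 3, 5.
End Rule Leftmost: primary stress on the leftmost head = syllable 1.
Secondary stress on 3, 5: ˈfa.mi.ˌdu:.ri.ˌpo.de:.

primary 1, secondary 3, 5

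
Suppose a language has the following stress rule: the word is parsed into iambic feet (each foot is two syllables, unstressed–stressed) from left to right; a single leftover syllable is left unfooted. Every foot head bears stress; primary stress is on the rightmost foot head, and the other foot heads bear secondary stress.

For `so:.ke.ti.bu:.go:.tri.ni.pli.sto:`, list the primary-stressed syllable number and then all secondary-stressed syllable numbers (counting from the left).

primary 8, secondary 2, 4, 6

Parse left to right into iambic (σˈσ) feet: (so:.ˈke) (ti.ˈbu:) (go:.ˈtri) (ni.ˈpli) sto:. Syllable 9 is left unfooted.
Foot heads (stressed positions): 2, 4, 6, 8.
End Rule Rightmost: primary stress on the rightmost head = syllable 8.
Secondary stress on 2, 4, 6: so:.ˌke.ti.ˌbu:.go:.ˌtri.ni.ˈpli.sto:.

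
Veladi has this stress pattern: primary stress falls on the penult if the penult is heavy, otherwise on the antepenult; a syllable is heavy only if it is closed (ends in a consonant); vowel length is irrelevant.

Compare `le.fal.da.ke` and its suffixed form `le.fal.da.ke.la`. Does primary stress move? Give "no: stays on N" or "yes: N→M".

yes: 2→3

Base `le.fal.da.ke` (4 syllables):
  Weights: 2 fal H, 3 da L, 4 ke L.
  The penult (syllable 3, da) is light, so stress falls on the antepenult (syllable 2, fal).
  → primary stress on syllable 2.
Suffixed `le.fal.da.ke.la` (5 syllables):
  Weights: 3 da L, 4 ke L, 5 la L.
  The penult (syllable 4, ke) is light, so stress falls on the antepenult (syllable 3, da).
  → primary stress on syllable 3.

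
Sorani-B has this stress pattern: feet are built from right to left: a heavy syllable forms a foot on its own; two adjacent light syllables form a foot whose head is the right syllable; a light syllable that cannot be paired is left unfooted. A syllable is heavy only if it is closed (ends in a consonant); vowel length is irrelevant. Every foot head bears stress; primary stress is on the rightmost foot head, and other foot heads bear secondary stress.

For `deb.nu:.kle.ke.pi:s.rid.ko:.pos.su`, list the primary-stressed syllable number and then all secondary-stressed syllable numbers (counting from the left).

Weights: 1 deb H, 2 nu: L, 3 kle L, 4 ke L, 5 pi:s H, 6 rid H, 7 ko: L, 8 pos H, 9 su L.
Parse right to left (heavy = foot alone; LL = one foot; stranded L unfooted): (ˈdeb) nu: (kle.ˈke) (ˈpi:s) (ˈrid) ko: (ˈpos) su.
Foot heads: 1, 4, 5, 6, 8.
Primary stress on the rightmost head = syllable 8.
Secondary stress on 1, 4, 5, 6: ˌdeb.nu:.kle.ˌke.ˌpi:s.ˌrid.ko:.ˈpos.su.

primary 8, secondary 1, 4, 5, 6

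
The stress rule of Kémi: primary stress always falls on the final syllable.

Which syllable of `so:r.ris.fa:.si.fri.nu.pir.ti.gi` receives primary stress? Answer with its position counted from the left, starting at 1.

The word has 9 syllables; the final syllable is syllable 9 (gi).
Primary stress: syllable 9 → so:r.ris.fa:.si.fri.nu.pir.ti.ˈgi.

9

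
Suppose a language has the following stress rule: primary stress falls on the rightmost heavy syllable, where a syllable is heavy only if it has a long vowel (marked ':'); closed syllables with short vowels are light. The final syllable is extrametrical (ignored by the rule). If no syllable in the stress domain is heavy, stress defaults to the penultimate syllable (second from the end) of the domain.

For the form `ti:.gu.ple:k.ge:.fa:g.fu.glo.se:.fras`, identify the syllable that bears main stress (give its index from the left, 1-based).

The final syllable (9, fras) is extrametrical; the stress domain is syllables 1–8.
Weights: 1 ti: H, 2 gu L, 3 ple:k H, 4 ge: H, 5 fa:g H, 6 fu L, 7 glo L, 8 se: H.
Heavy syllables in the domain: 1, 3, 4, 5, 8. The rightmost is syllable 8 (se:).
Primary stress: syllable 8 → ti:.gu.ple:k.ge:.fa:g.fu.glo.ˈse:.fras.

8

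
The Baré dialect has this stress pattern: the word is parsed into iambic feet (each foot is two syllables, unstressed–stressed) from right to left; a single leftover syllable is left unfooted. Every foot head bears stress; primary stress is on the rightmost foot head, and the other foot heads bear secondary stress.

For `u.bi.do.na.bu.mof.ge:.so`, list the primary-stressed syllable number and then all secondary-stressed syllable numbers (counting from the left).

Parse right to left into iambic (σˈσ) feet: (u.ˈbi) (do.ˈna) (bu.ˈmof) (ge:.ˈso).
Foot heads (stressed positions): 2, 4, 6, 8.
End Rule Rightmost: primary stress on the rightmost head = syllable 8.
Secondary stress on 2, 4, 6: u.ˌbi.do.ˌna.bu.ˌmof.ge:.ˈso.

primary 8, secondary 2, 4, 6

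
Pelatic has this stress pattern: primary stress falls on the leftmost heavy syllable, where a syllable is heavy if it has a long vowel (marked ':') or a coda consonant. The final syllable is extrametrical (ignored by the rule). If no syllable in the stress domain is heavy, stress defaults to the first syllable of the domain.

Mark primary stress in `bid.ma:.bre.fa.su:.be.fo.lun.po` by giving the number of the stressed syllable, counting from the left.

The final syllable (9, po) is extrametrical; the stress domain is syllables 1–8.
Weights: 1 bid H, 2 ma: H, 3 bre L, 4 fa L, 5 su: H, 6 be L, 7 fo L, 8 lun H.
Heavy syllables in the domain: 1, 2, 5, 8. The leftmost is syllable 1 (bid).
Primary stress: syllable 1 → ˈbid.ma:.bre.fa.su:.be.fo.lun.po.

1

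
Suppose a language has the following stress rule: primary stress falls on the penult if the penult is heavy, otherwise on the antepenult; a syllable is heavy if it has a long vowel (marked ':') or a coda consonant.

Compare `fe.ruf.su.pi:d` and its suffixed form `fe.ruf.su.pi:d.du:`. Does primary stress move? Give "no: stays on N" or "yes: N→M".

yes: 2→4

Base `fe.ruf.su.pi:d` (4 syllables):
  Weights: 2 ruf H, 3 su L, 4 pi:d H.
  The penult (syllable 3, su) is light, so stress falls on the antepenult (syllable 2, ruf).
  → primary stress on syllable 2.
Suffixed `fe.ruf.su.pi:d.du:` (5 syllables):
  Weights: 3 su L, 4 pi:d H, 5 du: H.
  The penult (syllable 4, pi:d) is heavy, so it takes stress.
  → primary stress on syllable 4.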